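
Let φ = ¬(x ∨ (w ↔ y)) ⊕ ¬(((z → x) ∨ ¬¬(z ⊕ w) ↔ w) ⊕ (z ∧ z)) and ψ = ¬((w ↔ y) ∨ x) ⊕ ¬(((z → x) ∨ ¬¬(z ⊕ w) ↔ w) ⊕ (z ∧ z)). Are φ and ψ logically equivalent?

equivalent

x | y | z | w || φ | ψ
F | F | F | F || T | T
F | F | F | T || T | T
F | F | T | F || F | F
F | F | T | T || T | T
F | T | F | F || F | F
F | T | F | T || F | F
F | T | T | F || T | T
F | T | T | T || F | F
T | F | F | F || T | T
T | F | F | T || F | F
T | F | T | F || F | F
T | F | T | T || T | T
T | T | F | F || T | T
T | T | F | T || F | F
T | T | T | F || F | F
T | T | T | T || T | T
The columns for φ and ψ agree on every row, so they are logically equivalent.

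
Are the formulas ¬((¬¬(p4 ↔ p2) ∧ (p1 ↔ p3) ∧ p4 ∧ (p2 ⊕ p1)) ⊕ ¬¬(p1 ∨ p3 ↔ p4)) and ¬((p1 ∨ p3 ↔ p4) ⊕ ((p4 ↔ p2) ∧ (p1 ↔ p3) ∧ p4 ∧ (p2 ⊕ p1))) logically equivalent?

p1  p2  p3  p4  |  φ  ψ
1   1   1   1   |  0  0
1   1   1   0   |  1  1
1   1   0   1   |  0  0
1   1   0   0   |  1  1
1   0   1   1   |  0  0
1   0   1   0   |  1  1
1   0   0   1   |  0  0
1   0   0   0   |  1  1
0   1   1   1   |  0  0
0   1   1   0   |  1  1
0   1   0   1   |  0  0
0   1   0   0   |  0  0
0   0   1   1   |  0  0
0   0   1   0   |  1  1
0   0   0   1   |  1  1
0   0   0   0   |  0  0
The columns for φ and ψ agree on every row, so they are logically equivalent.

equivalent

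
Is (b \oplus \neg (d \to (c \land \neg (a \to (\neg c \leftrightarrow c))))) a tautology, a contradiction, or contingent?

  a      b      c      d    |  \neg c  (\neg c \leftrightarrow c)    φ  
 True   True   True   True  |  False             False              True
 True   True   True  False  |  False             False              True
 True   True  False   True  |   True             False             False
 True   True  False  False  |   True             False              True
 True  False   True   True  |  False             False             False
 True  False   True  False  |  False             False             False
 True  False  False   True  |   True             False              True
 True  False  False  False  |   True             False             False
False   True   True   True  |  False             False             False
False   True   True  False  |  False             False              True
False   True  False   True  |   True             False             False
False   True  False  False  |   True             False              True
False  False   True   True  |  False             False              True
False  False   True  False  |  False             False             False
False  False  False   True  |   True             False              True
False  False  False  False  |   True             False             False
8 of 16 rows are True, so the formula is contingent.

contingent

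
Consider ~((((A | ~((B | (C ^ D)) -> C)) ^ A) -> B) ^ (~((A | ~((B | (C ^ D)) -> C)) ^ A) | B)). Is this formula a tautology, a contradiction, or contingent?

A | B | C | D || φ
T | T | T | T || T
T | T | T | F || T
T | T | F | T || T
T | T | F | F || T
T | F | T | T || T
T | F | T | F || T
T | F | F | T || T
T | F | F | F || T
F | T | T | T || T
F | T | T | F || T
F | T | F | T || T
F | T | F | F || T
F | F | T | T || T
F | F | T | F || T
F | F | F | T || T
F | F | F | F || T
Every row is T, so the formula is a tautology.

tautology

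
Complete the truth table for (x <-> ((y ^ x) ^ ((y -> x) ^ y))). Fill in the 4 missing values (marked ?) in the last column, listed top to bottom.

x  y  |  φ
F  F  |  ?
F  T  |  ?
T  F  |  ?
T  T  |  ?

F, T, F, F

Row x=F, y=F: ((y ^ x) ^ ((y -> x) ^ y)) = T, so the formula = F.
Row x=F, y=T: ((y ^ x) ^ ((y -> x) ^ y)) = F, so the formula = T.
Row x=T, y=F: ((y ^ x) ^ ((y -> x) ^ y)) = F, so the formula = F.
Row x=T, y=T: ((y ^ x) ^ ((y -> x) ^ y)) = F, so the formula = F.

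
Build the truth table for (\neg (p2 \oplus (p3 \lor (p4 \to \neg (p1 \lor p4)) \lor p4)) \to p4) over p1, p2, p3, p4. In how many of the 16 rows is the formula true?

12

  p1  |   p2  |   p3  |   p4  | (p1 \lor p4) | \neg (p1 \lor p4) | (p4 \to \neg (p1 \lor p4)) |   φ  
----- | ----- | ----- | ----- | ------------ | ----------------- | -------------------------- | -----
 True |  True |  True |  True |     True     |       False       |           False            |  True
 True |  True |  True | False |     True     |       False       |            True            | False
 True |  True | False |  True |     True     |       False       |           False            |  True
 True |  True | False | False |     True     |       False       |            True            | False
 True | False |  True |  True |     True     |       False       |           False            |  True
 True | False |  True | False |     True     |       False       |            True            |  True
 True | False | False |  True |     True     |       False       |           False            |  True
 True | False | False | False |     True     |       False       |            True            |  True
False |  True |  True |  True |     True     |       False       |           False            |  True
False |  True |  True | False |    False     |        True       |            True            | False
False |  True | False |  True |     True     |       False       |           False            |  True
False |  True | False | False |    False     |        True       |            True            | False
False | False |  True |  True |     True     |       False       |           False            |  True
False | False |  True | False |    False     |        True       |            True            |  True
False | False | False |  True |     True     |       False       |           False            |  True
False | False | False | False |    False     |        True       |            True            |  True
The formula is true on 12 of the 16 rows.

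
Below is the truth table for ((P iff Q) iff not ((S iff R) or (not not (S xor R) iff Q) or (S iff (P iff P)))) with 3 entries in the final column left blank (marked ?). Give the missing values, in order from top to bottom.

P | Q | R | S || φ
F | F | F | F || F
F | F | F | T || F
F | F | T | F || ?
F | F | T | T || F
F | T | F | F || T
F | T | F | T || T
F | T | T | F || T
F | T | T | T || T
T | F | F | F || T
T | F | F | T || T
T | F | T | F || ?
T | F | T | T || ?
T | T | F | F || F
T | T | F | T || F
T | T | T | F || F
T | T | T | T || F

Row P=F, Q=F, R=T, S=F: (P iff Q) = T, not ((S iff R) or (not not (S xor R) iff Q) or (S iff (P iff P))) = T, so the formula = T.
Row P=T, Q=F, R=T, S=F: (P iff Q) = F, not ((S iff R) or (not not (S xor R) iff Q) or (S iff (P iff P))) = T, so the formula = F.
Row P=T, Q=F, R=T, S=T: (P iff Q) = F, not ((S iff R) or (not not (S xor R) iff Q) or (S iff (P iff P))) = F, so the formula = T.

T, F, T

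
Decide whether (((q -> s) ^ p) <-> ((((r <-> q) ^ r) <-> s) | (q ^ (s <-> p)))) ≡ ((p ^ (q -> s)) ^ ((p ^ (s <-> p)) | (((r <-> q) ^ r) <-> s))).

p | q | r | s || φ | ψ
0 | 0 | 0 | 0 || 1 | 0
0 | 0 | 0 | 1 || 1 | 0
0 | 0 | 1 | 0 || 1 | 0
0 | 0 | 1 | 1 || 1 | 0
0 | 1 | 0 | 0 || 0 | 1
0 | 1 | 0 | 1 || 1 | 1
0 | 1 | 1 | 0 || 0 | 1
0 | 1 | 1 | 1 || 1 | 1
1 | 0 | 0 | 0 || 1 | 1
1 | 0 | 0 | 1 || 0 | 1
1 | 0 | 1 | 0 || 1 | 1
1 | 0 | 1 | 1 || 0 | 1
1 | 1 | 0 | 0 || 1 | 0
1 | 1 | 0 | 1 || 1 | 0
1 | 1 | 1 | 0 || 1 | 0
1 | 1 | 1 | 1 || 1 | 0
The columns differ at p=0, q=0, r=0, s=0 (φ=1, ψ=0), so they are not equivalent.

not equivalent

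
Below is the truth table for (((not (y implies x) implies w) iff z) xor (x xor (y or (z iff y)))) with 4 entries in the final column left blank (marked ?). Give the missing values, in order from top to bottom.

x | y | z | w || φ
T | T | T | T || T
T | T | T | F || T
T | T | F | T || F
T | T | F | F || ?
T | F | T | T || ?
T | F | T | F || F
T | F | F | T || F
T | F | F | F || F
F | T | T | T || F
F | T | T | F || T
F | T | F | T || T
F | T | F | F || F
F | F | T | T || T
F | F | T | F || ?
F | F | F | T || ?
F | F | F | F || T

Row x=T, y=T, z=F, w=F: ((not (y implies x) implies w) iff z) = F, (x xor (y or (z iff y))) = F, so the formula = F.
Row x=T, y=F, z=T, w=T: ((not (y implies x) implies w) iff z) = T, (x xor (y or (z iff y))) = T, so the formula = F.
Row x=F, y=F, z=T, w=F: ((not (y implies x) implies w) iff z) = T, (x xor (y or (z iff y))) = F, so the formula = T.
Row x=F, y=F, z=F, w=T: ((not (y implies x) implies w) iff z) = F, (x xor (y or (z iff y))) = T, so the formula = T.

F, F, T, T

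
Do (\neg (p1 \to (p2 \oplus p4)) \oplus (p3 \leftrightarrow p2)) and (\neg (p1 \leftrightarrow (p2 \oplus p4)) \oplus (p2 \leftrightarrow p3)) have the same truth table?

p1 | p2 | p3 | p4 || φ | ψ
F  | F  | F  | F  || T | T
F  | F  | F  | T  || T | F
F  | F  | T  | F  || F | F
F  | F  | T  | T  || F | T
F  | T  | F  | F  || F | T
F  | T  | F  | T  || F | F
F  | T  | T  | F  || T | F
F  | T  | T  | T  || T | T
T  | F  | F  | F  || F | F
T  | F  | F  | T  || T | T
T  | F  | T  | F  || T | T
T  | F  | T  | T  || F | F
T  | T  | F  | F  || F | F
T  | T  | F  | T  || T | T
T  | T  | T  | F  || T | T
T  | T  | T  | T  || F | F
The columns differ at p1=F, p2=F, p3=F, p4=T (φ=T, ψ=F), so they are not equivalent.

not equivalent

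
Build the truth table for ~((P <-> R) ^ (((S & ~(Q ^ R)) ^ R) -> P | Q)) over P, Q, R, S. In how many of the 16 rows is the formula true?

P | Q | R | S || φ
1 | 1 | 1 | 1 || 1
1 | 1 | 1 | 0 || 1
1 | 1 | 0 | 1 || 0
1 | 1 | 0 | 0 || 0
1 | 0 | 1 | 1 || 1
1 | 0 | 1 | 0 || 1
1 | 0 | 0 | 1 || 0
1 | 0 | 0 | 0 || 0
0 | 1 | 1 | 1 || 0
0 | 1 | 1 | 0 || 0
0 | 1 | 0 | 1 || 1
0 | 1 | 0 | 0 || 1
0 | 0 | 1 | 1 || 1
0 | 0 | 1 | 0 || 1
0 | 0 | 0 | 1 || 0
0 | 0 | 0 | 0 || 1
The formula is true on 9 of the 16 rows.

9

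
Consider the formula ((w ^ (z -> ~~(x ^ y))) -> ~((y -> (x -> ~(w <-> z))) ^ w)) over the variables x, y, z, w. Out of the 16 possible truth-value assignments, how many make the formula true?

x | y | z | w | φ
- | - | - | - | -
0 | 0 | 0 | 0 | 0
0 | 0 | 0 | 1 | 1
0 | 0 | 1 | 0 | 1
0 | 0 | 1 | 1 | 1
0 | 1 | 0 | 0 | 0
0 | 1 | 0 | 1 | 1
0 | 1 | 1 | 0 | 0
0 | 1 | 1 | 1 | 1
1 | 0 | 0 | 0 | 0
1 | 0 | 0 | 1 | 1
1 | 0 | 1 | 0 | 0
1 | 0 | 1 | 1 | 1
1 | 1 | 0 | 0 | 1
1 | 1 | 0 | 1 | 1
1 | 1 | 1 | 0 | 1
1 | 1 | 1 | 1 | 0
The formula is true on 10 of the 16 rows.

10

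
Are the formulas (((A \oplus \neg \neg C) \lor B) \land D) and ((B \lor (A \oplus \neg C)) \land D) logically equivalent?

A | B | C | D || φ | ψ
T | T | T | T || T | T
T | T | T | F || F | F
T | T | F | T || T | T
T | T | F | F || F | F
T | F | T | T || F | T
T | F | T | F || F | F
T | F | F | T || T | F
T | F | F | F || F | F
F | T | T | T || T | T
F | T | T | F || F | F
F | T | F | T || T | T
F | T | F | F || F | F
F | F | T | T || T | F
F | F | T | F || F | F
F | F | F | T || F | T
F | F | F | F || F | F
The columns differ at A=T, B=F, C=T, D=T (φ=F, ψ=T), so they are not equivalent.

not equivalent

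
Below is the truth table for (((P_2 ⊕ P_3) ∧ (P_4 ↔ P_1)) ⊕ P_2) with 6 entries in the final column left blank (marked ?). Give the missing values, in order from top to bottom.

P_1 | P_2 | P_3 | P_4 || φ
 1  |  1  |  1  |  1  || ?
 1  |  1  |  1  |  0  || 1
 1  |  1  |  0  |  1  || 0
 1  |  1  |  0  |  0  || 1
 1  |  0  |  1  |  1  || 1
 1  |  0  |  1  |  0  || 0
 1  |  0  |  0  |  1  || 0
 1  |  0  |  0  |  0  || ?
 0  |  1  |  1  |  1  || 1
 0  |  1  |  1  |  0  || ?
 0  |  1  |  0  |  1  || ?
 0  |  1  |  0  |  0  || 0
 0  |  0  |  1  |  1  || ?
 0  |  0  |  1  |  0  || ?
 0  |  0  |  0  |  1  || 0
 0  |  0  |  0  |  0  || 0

Row P_1=1, P_2=1, P_3=1, P_4=1: ((P_2 ⊕ P_3) ∧ (P_4 ↔ P_1)) = 0, so the formula = 1.
Row P_1=1, P_2=0, P_3=0, P_4=0: ((P_2 ⊕ P_3) ∧ (P_4 ↔ P_1)) = 0, so the formula = 0.
Row P_1=0, P_2=1, P_3=1, P_4=0: ((P_2 ⊕ P_3) ∧ (P_4 ↔ P_1)) = 0, so the formula = 1.
Row P_1=0, P_2=1, P_3=0, P_4=1: ((P_2 ⊕ P_3) ∧ (P_4 ↔ P_1)) = 0, so the formula = 1.
Row P_1=0, P_2=0, P_3=1, P_4=1: ((P_2 ⊕ P_3) ∧ (P_4 ↔ P_1)) = 0, so the formula = 0.
Row P_1=0, P_2=0, P_3=1, P_4=0: ((P_2 ⊕ P_3) ∧ (P_4 ↔ P_1)) = 1, so the formula = 1.

1, 0, 1, 1, 0, 1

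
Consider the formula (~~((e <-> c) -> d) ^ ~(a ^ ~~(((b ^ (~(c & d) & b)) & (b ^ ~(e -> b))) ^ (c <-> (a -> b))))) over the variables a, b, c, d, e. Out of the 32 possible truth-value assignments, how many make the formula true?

16

a | b | c | d | e || φ
F | F | F | F | F || T
F | F | F | F | T || F
F | F | F | T | F || F
F | F | F | T | T || F
F | F | T | F | F || T
F | F | T | F | T || F
F | F | T | T | F || T
F | F | T | T | T || T
F | T | F | F | F || T
F | T | F | F | T || F
F | T | F | T | F || F
F | T | F | T | T || F
F | T | T | F | F || T
F | T | T | F | T || F
F | T | T | T | F || F
F | T | T | T | T || F
T | F | F | F | F || T
T | F | F | F | T || F
T | F | F | T | F || F
T | F | F | T | T || F
T | F | T | F | F || T
T | F | T | F | T || F
T | F | T | T | F || T
T | F | T | T | T || T
T | T | F | F | F || F
T | T | F | F | T || T
T | T | F | T | F || T
T | T | F | T | T || T
T | T | T | F | F || F
T | T | T | F | T || T
T | T | T | T | F || T
T | T | T | T | T || T
The formula is true on 16 of the 32 rows.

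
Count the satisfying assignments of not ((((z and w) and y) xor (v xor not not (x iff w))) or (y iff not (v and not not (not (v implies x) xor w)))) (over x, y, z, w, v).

x | y | z | w | v || φ
F | F | F | F | F || F
F | F | F | F | T || F
F | F | F | T | F || T
F | F | F | T | T || F
F | F | T | F | F || F
F | F | T | F | T || F
F | F | T | T | F || T
F | F | T | T | T || F
F | T | F | F | F || F
F | T | F | F | T || T
F | T | F | T | F || F
F | T | F | T | T || F
F | T | T | F | F || F
F | T | T | F | T || T
F | T | T | T | F || F
F | T | T | T | T || F
T | F | F | F | F || T
T | F | F | F | T || F
T | F | F | T | F || F
T | F | F | T | T || F
T | F | T | F | F || T
T | F | T | F | T || F
T | F | T | T | F || F
T | F | T | T | T || F
T | T | F | F | F || F
T | T | F | F | T || F
T | T | F | T | F || F
T | T | F | T | T || T
T | T | T | F | F || F
T | T | T | F | T || F
T | T | T | T | F || F
T | T | T | T | T || F
The formula is true on 7 of the 32 rows.

7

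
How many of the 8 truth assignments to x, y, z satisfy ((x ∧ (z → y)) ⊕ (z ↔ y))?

x | y | z || ((x ∧ (z → y)) ⊕ (z ↔ y))
T | T | T ||             F            
T | T | F ||             T            
T | F | T ||             F            
T | F | F ||             F            
F | T | T ||             T            
F | T | F ||             F            
F | F | T ||             F            
F | F | F ||             T            
The formula is true on 3 of the 8 rows.

3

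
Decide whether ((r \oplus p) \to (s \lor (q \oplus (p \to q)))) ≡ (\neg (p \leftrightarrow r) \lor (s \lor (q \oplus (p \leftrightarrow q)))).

not equivalent

p  q  r  s  |  φ  ψ
1  1  1  1  |  1  1
1  1  1  0  |  1  0
1  1  0  1  |  1  1
1  1  0  0  |  0  1
1  0  1  1  |  1  1
1  0  1  0  |  1  0
1  0  0  1  |  1  1
1  0  0  0  |  0  1
0  1  1  1  |  1  1
0  1  1  0  |  0  1
0  1  0  1  |  1  1
0  1  0  0  |  1  1
0  0  1  1  |  1  1
0  0  1  0  |  1  1
0  0  0  1  |  1  1
0  0  0  0  |  1  1
The columns differ at p=1, q=1, r=1, s=0 (φ=1, ψ=0), so they are not equivalent.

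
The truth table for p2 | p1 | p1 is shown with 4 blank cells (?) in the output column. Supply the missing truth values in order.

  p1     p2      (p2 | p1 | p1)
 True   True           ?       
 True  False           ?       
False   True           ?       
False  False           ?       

True, True, True, False

Row p1=True, p2=True: (p2 | p1 | p1) = True.
Row p1=True, p2=False: (p2 | p1 | p1) = True.
Row p1=False, p2=True: (p2 | p1 | p1) = True.
Row p1=False, p2=False: (p2 | p1 | p1) = False.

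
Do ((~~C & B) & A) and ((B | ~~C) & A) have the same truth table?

  A   |   B   |   C   |   φ   |   ψ  
----- | ----- | ----- | ----- | -----
 True |  True |  True |  True |  True
 True |  True | False | False |  True
 True | False |  True | False |  True
 True | False | False | False | False
False |  True |  True | False | False
False |  True | False | False | False
False | False |  True | False | False
False | False | False | False | False
The columns differ at A=True, B=True, C=False (φ=False, ψ=True), so they are not equivalent.

not equivalent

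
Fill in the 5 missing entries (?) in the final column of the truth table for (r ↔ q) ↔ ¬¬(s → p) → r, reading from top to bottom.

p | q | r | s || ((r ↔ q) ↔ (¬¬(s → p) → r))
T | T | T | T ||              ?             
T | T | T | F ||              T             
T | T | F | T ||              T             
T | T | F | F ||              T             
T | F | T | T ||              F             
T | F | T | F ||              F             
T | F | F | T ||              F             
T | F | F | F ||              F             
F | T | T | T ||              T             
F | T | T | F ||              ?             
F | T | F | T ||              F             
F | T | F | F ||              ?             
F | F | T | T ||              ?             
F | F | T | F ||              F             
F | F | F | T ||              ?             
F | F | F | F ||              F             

T, T, T, F, T

Row p=T, q=T, r=T, s=T: (r ↔ q) = T, (¬¬(s → p) → r) = T, so ((r ↔ q) ↔ (¬¬(s → p) → r)) = T.
Row p=F, q=T, r=T, s=F: (r ↔ q) = T, (¬¬(s → p) → r) = T, so ((r ↔ q) ↔ (¬¬(s → p) → r)) = T.
Row p=F, q=T, r=F, s=F: (r ↔ q) = F, (¬¬(s → p) → r) = F, so ((r ↔ q) ↔ (¬¬(s → p) → r)) = T.
Row p=F, q=F, r=T, s=T: (r ↔ q) = F, (¬¬(s → p) → r) = T, so ((r ↔ q) ↔ (¬¬(s → p) → r)) = F.
Row p=F, q=F, r=F, s=T: (r ↔ q) = T, (¬¬(s → p) → r) = T, so ((r ↔ q) ↔ (¬¬(s → p) → r)) = T.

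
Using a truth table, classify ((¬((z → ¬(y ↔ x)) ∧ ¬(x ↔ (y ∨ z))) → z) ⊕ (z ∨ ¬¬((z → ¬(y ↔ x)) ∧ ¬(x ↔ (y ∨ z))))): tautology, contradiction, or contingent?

contradiction

x | y | z || (y ↔ x) | ¬(y ↔ x) | (z → ¬(y ↔ x)) | (y ∨ z) | (x ↔ (y ∨ z)) | ¬(x ↔ (y ∨ z)) | φ
T | T | T ||    T    |    F     |       F        |    T    |       T       |       F        | F
T | T | F ||    T    |    F     |       T        |    T    |       T       |       F        | F
T | F | T ||    F    |    T     |       T        |    T    |       T       |       F        | F
T | F | F ||    F    |    T     |       T        |    F    |       F       |       T        | F
F | T | T ||    F    |    T     |       T        |    T    |       F       |       T        | F
F | T | F ||    F    |    T     |       T        |    T    |       F       |       T        | F
F | F | T ||    T    |    F     |       F        |    T    |       F       |       T        | F
F | F | F ||    T    |    F     |       T        |    F    |       T       |       F        | F
Every row is F, so the formula is a contradiction.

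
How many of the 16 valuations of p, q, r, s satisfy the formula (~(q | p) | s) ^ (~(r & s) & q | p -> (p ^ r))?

p | q | r | s | φ
- | - | - | - | -
F | F | F | F | F
F | F | F | T | F
F | F | T | F | F
F | F | T | T | F
F | T | F | F | F
F | T | F | T | T
F | T | T | F | T
F | T | T | T | F
T | F | F | F | T
T | F | F | T | F
T | F | T | F | F
T | F | T | T | T
T | T | F | F | T
T | T | F | T | F
T | T | T | F | F
T | T | T | T | T
The formula is true on 6 of the 16 rows.

6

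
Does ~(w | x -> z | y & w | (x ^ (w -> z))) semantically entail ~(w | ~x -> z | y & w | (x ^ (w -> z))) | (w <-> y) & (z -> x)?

x | y | z | w || φ | ψ
0 | 0 | 0 | 0 || 0 | 1
0 | 0 | 0 | 1 || 1 | 1
0 | 0 | 1 | 0 || 0 | 0
0 | 0 | 1 | 1 || 0 | 0
0 | 1 | 0 | 0 || 0 | 0
0 | 1 | 0 | 1 || 0 | 1
0 | 1 | 1 | 0 || 0 | 0
0 | 1 | 1 | 1 || 0 | 0
1 | 0 | 0 | 0 || 1 | 1
1 | 0 | 0 | 1 || 0 | 0
1 | 0 | 1 | 0 || 0 | 1
1 | 0 | 1 | 1 || 0 | 0
1 | 1 | 0 | 0 || 1 | 0
1 | 1 | 0 | 1 || 0 | 1
1 | 1 | 1 | 0 || 0 | 0
1 | 1 | 1 | 1 || 0 | 1
At x=1, y=1, z=0, w=0 we have φ true but ψ false, so φ does not entail ψ.

no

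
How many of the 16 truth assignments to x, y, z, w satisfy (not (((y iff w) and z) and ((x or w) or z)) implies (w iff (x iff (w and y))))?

10

x  y  z  w  |  (y iff w)  ((y iff w) and z)  (x or w)  ((x or w) or z)  (w and y)  (x iff (w and y))  (w iff (x iff (w and y)))  φ
F  F  F  F  |      T              F             F             F             F              T                      F              F
F  F  F  T  |      F              F             T             T             F              T                      T              T
F  F  T  F  |      T              T             F             T             F              T                      F              T
F  F  T  T  |      F              F             T             T             F              T                      T              T
F  T  F  F  |      F              F             F             F             F              T                      F              F
F  T  F  T  |      T              F             T             T             T              F                      F              F
F  T  T  F  |      F              F             F             T             F              T                      F              F
F  T  T  T  |      T              T             T             T             T              F                      F              T
T  F  F  F  |      T              F             T             T             F              F                      T              T
T  F  F  T  |      F              F             T             T             F              F                      F              F
T  F  T  F  |      T              T             T             T             F              F                      T              T
T  F  T  T  |      F              F             T             T             F              F                      F              F
T  T  F  F  |      F              F             T             T             F              F                      T              T
T  T  F  T  |      T              F             T             T             T              T                      T              T
T  T  T  F  |      F              F             T             T             F              F                      T              T
T  T  T  T  |      T              T             T             T             T              T                      T              T
The formula is true on 10 of the 16 rows.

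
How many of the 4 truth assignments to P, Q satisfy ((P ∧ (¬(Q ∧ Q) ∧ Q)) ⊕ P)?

2

P | Q | ((P ∧ (¬(Q ∧ Q) ∧ Q)) ⊕ P)
- | - | --------------------------
1 | 1 |             1             
1 | 0 |             1             
0 | 1 |             0             
0 | 0 |             0             
The formula is true on 2 of the 4 rows.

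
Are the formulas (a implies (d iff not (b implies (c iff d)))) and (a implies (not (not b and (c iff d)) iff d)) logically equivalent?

a  b  c  d  |  φ  ψ
1  1  1  1  |  0  1
1  1  1  0  |  0  0
1  1  0  1  |  1  1
1  1  0  0  |  1  0
1  0  1  1  |  0  0
1  0  1  0  |  1  0
1  0  0  1  |  0  1
1  0  0  0  |  1  1
0  1  1  1  |  1  1
0  1  1  0  |  1  1
0  1  0  1  |  1  1
0  1  0  0  |  1  1
0  0  1  1  |  1  1
0  0  1  0  |  1  1
0  0  0  1  |  1  1
0  0  0  0  |  1  1
The columns differ at a=1, b=1, c=1, d=1 (φ=0, ψ=1), so they are not equivalent.

not equivalent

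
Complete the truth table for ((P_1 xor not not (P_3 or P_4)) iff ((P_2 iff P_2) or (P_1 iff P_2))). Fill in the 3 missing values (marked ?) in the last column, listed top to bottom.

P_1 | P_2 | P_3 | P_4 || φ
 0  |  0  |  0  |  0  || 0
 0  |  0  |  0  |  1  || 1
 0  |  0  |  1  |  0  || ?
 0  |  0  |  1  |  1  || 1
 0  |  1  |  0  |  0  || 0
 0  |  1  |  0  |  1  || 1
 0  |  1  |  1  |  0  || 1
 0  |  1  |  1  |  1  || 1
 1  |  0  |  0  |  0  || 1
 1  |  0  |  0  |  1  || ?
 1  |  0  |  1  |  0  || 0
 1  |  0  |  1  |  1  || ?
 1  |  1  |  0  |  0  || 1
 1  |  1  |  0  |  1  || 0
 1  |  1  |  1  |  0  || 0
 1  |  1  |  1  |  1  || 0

Row P_1=0, P_2=0, P_3=1, P_4=0: (P_1 xor not not (P_3 or P_4)) = 1, ((P_2 iff P_2) or (P_1 iff P_2)) = 1, so the formula = 1.
Row P_1=1, P_2=0, P_3=0, P_4=1: (P_1 xor not not (P_3 or P_4)) = 0, ((P_2 iff P_2) or (P_1 iff P_2)) = 1, so the formula = 0.
Row P_1=1, P_2=0, P_3=1, P_4=1: (P_1 xor not not (P_3 or P_4)) = 0, ((P_2 iff P_2) or (P_1 iff P_2)) = 1, so the formula = 0.

1, 0, 0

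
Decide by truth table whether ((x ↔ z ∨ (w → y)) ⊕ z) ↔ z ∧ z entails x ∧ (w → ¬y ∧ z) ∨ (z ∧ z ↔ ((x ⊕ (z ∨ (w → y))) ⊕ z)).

x | y | z | w || φ | ψ
F | F | F | F || T | F
F | F | F | T || F | T
F | F | T | F || T | F
F | F | T | T || T | F
F | T | F | F || T | F
F | T | F | T || T | F
F | T | T | F || T | F
F | T | T | T || T | F
T | F | F | F || F | T
T | F | F | T || T | F
T | F | T | F || F | T
T | F | T | T || F | T
T | T | F | F || F | T
T | T | F | T || F | T
T | T | T | F || F | T
T | T | T | T || F | T
At x=F, y=F, z=F, w=F we have φ true but ψ false, so φ does not entail ψ.

no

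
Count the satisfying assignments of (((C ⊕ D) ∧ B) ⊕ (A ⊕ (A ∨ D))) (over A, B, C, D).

A  B  C  D  |  φ
F  F  F  F  |  F
F  F  F  T  |  T
F  F  T  F  |  F
F  F  T  T  |  T
F  T  F  F  |  F
F  T  F  T  |  F
F  T  T  F  |  T
F  T  T  T  |  T
T  F  F  F  |  F
T  F  F  T  |  F
T  F  T  F  |  F
T  F  T  T  |  F
T  T  F  F  |  F
T  T  F  T  |  T
T  T  T  F  |  T
T  T  T  T  |  F
The formula is true on 6 of the 16 rows.

6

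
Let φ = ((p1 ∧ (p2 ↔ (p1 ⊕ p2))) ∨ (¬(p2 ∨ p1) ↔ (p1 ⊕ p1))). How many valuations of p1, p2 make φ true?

3

p1 | p2 || φ
T  | T  || T
T  | F  || T
F  | T  || T
F  | F  || F
The formula is true on 3 of the 4 rows.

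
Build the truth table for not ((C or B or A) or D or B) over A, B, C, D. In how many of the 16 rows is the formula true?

A  B  C  D  |  (C or B or A)  ((C or B or A) or D or B)  not ((C or B or A) or D or B)
T  T  T  T  |        T                    T                            F              
T  T  T  F  |        T                    T                            F              
T  T  F  T  |        T                    T                            F              
T  T  F  F  |        T                    T                            F              
T  F  T  T  |        T                    T                            F              
T  F  T  F  |        T                    T                            F              
T  F  F  T  |        T                    T                            F              
T  F  F  F  |        T                    T                            F              
F  T  T  T  |        T                    T                            F              
F  T  T  F  |        T                    T                            F              
F  T  F  T  |        T                    T                            F              
F  T  F  F  |        T                    T                            F              
F  F  T  T  |        T                    T                            F              
F  F  T  F  |        T                    T                            F              
F  F  F  T  |        F                    T                            F              
F  F  F  F  |        F                    F                            T              
The formula is true on 1 of the 16 rows.

1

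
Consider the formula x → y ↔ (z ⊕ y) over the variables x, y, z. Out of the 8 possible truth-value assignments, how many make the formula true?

x  y  z  |  (x → y)  (z ⊕ y)  ((x → y) ↔ (z ⊕ y))
T  T  T  |     T        F              F         
T  T  F  |     T        T              T         
T  F  T  |     F        T              F         
T  F  F  |     F        F              T         
F  T  T  |     T        F              F         
F  T  F  |     T        T              T         
F  F  T  |     T        T              T         
F  F  F  |     T        F              F         
The formula is true on 4 of the 8 rows.

4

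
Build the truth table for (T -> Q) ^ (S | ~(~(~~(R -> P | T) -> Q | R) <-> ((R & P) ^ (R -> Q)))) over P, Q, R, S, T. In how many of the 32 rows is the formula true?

10

P  Q  R  S  T  |  φ
T  T  T  T  T  |  F
T  T  T  T  F  |  F
T  T  T  F  T  |  T
T  T  T  F  F  |  T
T  T  F  T  T  |  F
T  T  F  T  F  |  F
T  T  F  F  T  |  F
T  T  F  F  F  |  F
T  F  T  T  T  |  T
T  F  T  T  F  |  F
T  F  T  F  T  |  T
T  F  T  F  F  |  F
T  F  F  T  T  |  T
T  F  F  T  F  |  F
T  F  F  F  T  |  F
T  F  F  F  F  |  T
F  T  T  T  T  |  F
F  T  T  T  F  |  F
F  T  T  F  T  |  F
F  T  T  F  F  |  F
F  T  F  T  T  |  F
F  T  F  T  F  |  F
F  T  F  F  T  |  F
F  T  F  F  F  |  F
F  F  T  T  T  |  T
F  F  T  T  F  |  F
F  F  T  F  T  |  F
F  F  T  F  F  |  T
F  F  F  T  T  |  T
F  F  F  T  F  |  F
F  F  F  F  T  |  F
F  F  F  F  F  |  T
The formula is true on 10 of the 32 rows.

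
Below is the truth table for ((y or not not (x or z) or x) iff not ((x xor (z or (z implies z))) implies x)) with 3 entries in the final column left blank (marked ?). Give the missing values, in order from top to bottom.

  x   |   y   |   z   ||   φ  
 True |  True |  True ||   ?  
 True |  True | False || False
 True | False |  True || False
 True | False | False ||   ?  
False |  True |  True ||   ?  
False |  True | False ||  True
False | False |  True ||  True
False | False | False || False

Row x=True, y=True, z=True: (y or not not (x or z) or x) = True, not ((x xor (z or (z implies z))) implies x) = False, so the formula = False.
Row x=True, y=False, z=False: (y or not not (x or z) or x) = True, not ((x xor (z or (z implies z))) implies x) = False, so the formula = False.
Row x=False, y=True, z=True: (y or not not (x or z) or x) = True, not ((x xor (z or (z implies z))) implies x) = True, so the formula = True.

False, False, True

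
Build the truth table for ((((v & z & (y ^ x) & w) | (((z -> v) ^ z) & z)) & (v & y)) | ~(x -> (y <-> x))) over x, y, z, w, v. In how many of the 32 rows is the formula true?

9

x  y  z  w  v  |  φ
T  T  T  T  T  |  F
T  T  T  T  F  |  F
T  T  T  F  T  |  F
T  T  T  F  F  |  F
T  T  F  T  T  |  F
T  T  F  T  F  |  F
T  T  F  F  T  |  F
T  T  F  F  F  |  F
T  F  T  T  T  |  T
T  F  T  T  F  |  T
T  F  T  F  T  |  T
T  F  T  F  F  |  T
T  F  F  T  T  |  T
T  F  F  T  F  |  T
T  F  F  F  T  |  T
T  F  F  F  F  |  T
F  T  T  T  T  |  T
F  T  T  T  F  |  F
F  T  T  F  T  |  F
F  T  T  F  F  |  F
F  T  F  T  T  |  F
F  T  F  T  F  |  F
F  T  F  F  T  |  F
F  T  F  F  F  |  F
F  F  T  T  T  |  F
F  F  T  T  F  |  F
F  F  T  F  T  |  F
F  F  T  F  F  |  F
F  F  F  T  T  |  F
F  F  F  T  F  |  F
F  F  F  F  T  |  F
F  F  F  F  F  |  F
The formula is true on 9 of the 32 rows.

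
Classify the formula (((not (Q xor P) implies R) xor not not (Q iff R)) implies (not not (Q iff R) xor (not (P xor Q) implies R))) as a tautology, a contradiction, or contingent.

tautology

  P   |   Q   |   R   ||   φ  
 True |  True |  True ||  True
 True |  True | False ||  True
 True | False |  True ||  True
 True | False | False ||  True
False |  True |  True ||  True
False |  True | False ||  True
False | False |  True ||  True
False | False | False ||  True
Every row is True, so the formula is a tautology.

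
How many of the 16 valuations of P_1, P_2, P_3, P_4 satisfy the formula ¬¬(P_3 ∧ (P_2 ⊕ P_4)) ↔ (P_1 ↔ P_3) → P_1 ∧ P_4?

P_1 | P_2 | P_3 | P_4 | φ
--- | --- | --- | --- | -
 1  |  1  |  1  |  1  | 0
 1  |  1  |  1  |  0  | 0
 1  |  1  |  0  |  1  | 0
 1  |  1  |  0  |  0  | 0
 1  |  0  |  1  |  1  | 1
 1  |  0  |  1  |  0  | 1
 1  |  0  |  0  |  1  | 0
 1  |  0  |  0  |  0  | 0
 0  |  1  |  1  |  1  | 0
 0  |  1  |  1  |  0  | 1
 0  |  1  |  0  |  1  | 1
 0  |  1  |  0  |  0  | 1
 0  |  0  |  1  |  1  | 1
 0  |  0  |  1  |  0  | 0
 0  |  0  |  0  |  1  | 1
 0  |  0  |  0  |  0  | 1
The formula is true on 8 of the 16 rows.

8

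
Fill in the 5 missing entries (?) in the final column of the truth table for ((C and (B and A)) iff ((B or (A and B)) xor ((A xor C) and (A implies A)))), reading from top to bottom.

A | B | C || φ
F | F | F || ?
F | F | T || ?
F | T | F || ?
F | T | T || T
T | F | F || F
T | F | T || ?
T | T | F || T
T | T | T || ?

T, F, F, T, T

Row A=F, B=F, C=F: (C and (B and A)) = F, ((B or (A and B)) xor ((A xor C) and (A implies A))) = F, so the formula = T.
Row A=F, B=F, C=T: (C and (B and A)) = F, ((B or (A and B)) xor ((A xor C) and (A implies A))) = T, so the formula = F.
Row A=F, B=T, C=F: (C and (B and A)) = F, ((B or (A and B)) xor ((A xor C) and (A implies A))) = T, so the formula = F.
Row A=T, B=F, C=T: (C and (B and A)) = F, ((B or (A and B)) xor ((A xor C) and (A implies A))) = F, so the formula = T.
Row A=T, B=T, C=T: (C and (B and A)) = T, ((B or (A and B)) xor ((A xor C) and (A implies A))) = T, so the formula = T.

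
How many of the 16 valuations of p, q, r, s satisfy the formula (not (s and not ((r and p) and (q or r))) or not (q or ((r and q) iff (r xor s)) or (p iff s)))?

11

p | q | r | s | (r and p) | (q or r) | ((r and p) and (q or r)) | not ((r and p) and (q or r)) | (r and q) | (r xor s) | ((r and q) iff (r xor s)) | (p iff s) | φ
- | - | - | - | --------- | -------- | ------------------------ | ---------------------------- | --------- | --------- | ------------------------- | --------- | -
F | F | F | F |     F     |    F     |            F             |              T               |     F     |     F     |             T             |     T     | T
F | F | F | T |     F     |    F     |            F             |              T               |     F     |     T     |             F             |     F     | T
F | F | T | F |     F     |    T     |            F             |              T               |     F     |     T     |             F             |     T     | T
F | F | T | T |     F     |    T     |            F             |              T               |     F     |     F     |             T             |     F     | F
F | T | F | F |     F     |    T     |            F             |              T               |     F     |     F     |             T             |     T     | T
F | T | F | T |     F     |    T     |            F             |              T               |     F     |     T     |             F             |     F     | F
F | T | T | F |     F     |    T     |            F             |              T               |     T     |     T     |             T             |     T     | T
F | T | T | T |     F     |    T     |            F             |              T               |     T     |     F     |             F             |     F     | F
T | F | F | F |     F     |    F     |            F             |              T               |     F     |     F     |             T             |     F     | T
T | F | F | T |     F     |    F     |            F             |              T               |     F     |     T     |             F             |     T     | F
T | F | T | F |     T     |    T     |            T             |              F               |     F     |     T     |             F             |     F     | T
T | F | T | T |     T     |    T     |            T             |              F               |     F     |     F     |             T             |     T     | T
T | T | F | F |     F     |    T     |            F             |              T               |     F     |     F     |             T             |     F     | T
T | T | F | T |     F     |    T     |            F             |              T               |     F     |     T     |             F             |     T     | F
T | T | T | F |     T     |    T     |            T             |              F               |     T     |     T     |             T             |     F     | T
T | T | T | T |     T     |    T     |            T             |              F               |     T     |     F     |             F             |     T     | T
The formula is true on 11 of the 16 rows.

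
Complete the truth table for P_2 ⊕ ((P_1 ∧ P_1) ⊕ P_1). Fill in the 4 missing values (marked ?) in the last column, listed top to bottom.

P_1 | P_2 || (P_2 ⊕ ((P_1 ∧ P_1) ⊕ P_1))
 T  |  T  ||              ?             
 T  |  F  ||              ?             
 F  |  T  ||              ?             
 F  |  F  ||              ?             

T, F, T, F

Row P_1=T, P_2=T: ((P_1 ∧ P_1) ⊕ P_1) = F, so (P_2 ⊕ ((P_1 ∧ P_1) ⊕ P_1)) = T.
Row P_1=T, P_2=F: ((P_1 ∧ P_1) ⊕ P_1) = F, so (P_2 ⊕ ((P_1 ∧ P_1) ⊕ P_1)) = F.
Row P_1=F, P_2=T: ((P_1 ∧ P_1) ⊕ P_1) = F, so (P_2 ⊕ ((P_1 ∧ P_1) ⊕ P_1)) = T.
Row P_1=F, P_2=F: ((P_1 ∧ P_1) ⊕ P_1) = F, so (P_2 ⊕ ((P_1 ∧ P_1) ⊕ P_1)) = F.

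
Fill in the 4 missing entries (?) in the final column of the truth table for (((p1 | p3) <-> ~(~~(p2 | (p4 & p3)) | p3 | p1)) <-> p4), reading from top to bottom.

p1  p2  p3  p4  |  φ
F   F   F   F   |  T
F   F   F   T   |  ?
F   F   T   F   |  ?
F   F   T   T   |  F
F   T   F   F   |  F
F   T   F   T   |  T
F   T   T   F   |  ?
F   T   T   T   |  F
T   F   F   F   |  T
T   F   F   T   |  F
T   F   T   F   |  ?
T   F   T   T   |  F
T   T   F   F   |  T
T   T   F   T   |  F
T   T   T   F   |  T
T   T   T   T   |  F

F, T, T, T

Row p1=F, p2=F, p3=F, p4=T: ((p1 | p3) <-> ~(~~(p2 | (p4 & p3)) | p3 | p1)) = F, so the formula = F.
Row p1=F, p2=F, p3=T, p4=F: ((p1 | p3) <-> ~(~~(p2 | (p4 & p3)) | p3 | p1)) = F, so the formula = T.
Row p1=F, p2=T, p3=T, p4=F: ((p1 | p3) <-> ~(~~(p2 | (p4 & p3)) | p3 | p1)) = F, so the formula = T.
Row p1=T, p2=F, p3=T, p4=F: ((p1 | p3) <-> ~(~~(p2 | (p4 & p3)) | p3 | p1)) = F, so the formula = T.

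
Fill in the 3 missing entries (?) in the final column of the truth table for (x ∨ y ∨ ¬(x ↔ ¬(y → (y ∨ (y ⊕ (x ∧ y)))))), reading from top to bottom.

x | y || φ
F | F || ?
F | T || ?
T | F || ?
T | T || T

F, T, T

Row x=F, y=F: ¬(x ↔ ¬(y → (y ∨ (y ⊕ (x ∧ y))))) = F, so the formula = F.
Row x=F, y=T: ¬(x ↔ ¬(y → (y ∨ (y ⊕ (x ∧ y))))) = F, so the formula = T.
Row x=T, y=F: ¬(x ↔ ¬(y → (y ∨ (y ⊕ (x ∧ y))))) = T, so the formula = T.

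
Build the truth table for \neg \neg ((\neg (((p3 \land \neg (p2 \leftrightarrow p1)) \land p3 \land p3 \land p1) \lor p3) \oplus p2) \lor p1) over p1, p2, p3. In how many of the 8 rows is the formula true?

6

p1 | p2 | p3 | φ
-- | -- | -- | -
1  | 1  | 1  | 1
1  | 1  | 0  | 1
1  | 0  | 1  | 1
1  | 0  | 0  | 1
0  | 1  | 1  | 1
0  | 1  | 0  | 0
0  | 0  | 1  | 0
0  | 0  | 0  | 1
The formula is true on 6 of the 8 rows.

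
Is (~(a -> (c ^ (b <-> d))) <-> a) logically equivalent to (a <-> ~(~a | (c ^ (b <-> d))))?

equivalent

a  b  c  d  |  φ  ψ
F  F  F  F  |  T  T
F  F  F  T  |  T  T
F  F  T  F  |  T  T
F  F  T  T  |  T  T
F  T  F  F  |  T  T
F  T  F  T  |  T  T
F  T  T  F  |  T  T
F  T  T  T  |  T  T
T  F  F  F  |  F  F
T  F  F  T  |  T  T
T  F  T  F  |  T  T
T  F  T  T  |  F  F
T  T  F  F  |  T  T
T  T  F  T  |  F  F
T  T  T  F  |  F  F
T  T  T  T  |  T  T
The columns for φ and ψ agree on every row, so they are logically equivalent.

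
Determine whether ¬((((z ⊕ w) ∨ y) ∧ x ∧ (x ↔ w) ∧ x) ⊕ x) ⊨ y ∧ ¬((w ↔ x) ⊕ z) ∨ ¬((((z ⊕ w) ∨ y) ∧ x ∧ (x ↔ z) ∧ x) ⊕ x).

no

x | y | z | w | φ | ψ
- | - | - | - | - | -
T | T | T | T | T | T
T | T | T | F | F | T
T | T | F | T | T | F
T | T | F | F | F | T
T | F | T | T | F | F
T | F | T | F | F | T
T | F | F | T | T | F
T | F | F | F | F | F
F | T | T | T | T | T
F | T | T | F | T | T
F | T | F | T | T | T
F | T | F | F | T | T
F | F | T | T | T | T
F | F | T | F | T | T
F | F | F | T | T | T
F | F | F | F | T | T
At x=T, y=T, z=F, w=T we have φ true but ψ false, so φ does not entail ψ.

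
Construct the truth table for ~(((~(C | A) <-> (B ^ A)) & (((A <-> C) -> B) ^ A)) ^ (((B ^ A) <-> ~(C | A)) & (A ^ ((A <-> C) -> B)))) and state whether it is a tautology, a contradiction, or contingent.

A  B  C     (C | A)  ~(C | A)  (B ^ A)  (~(C | A) <-> (B ^ A))  (A <-> C)  ((A <-> C) -> B)  (((A <-> C) -> B) ^ A)  ((B ^ A) <-> ~(C | A))  (A ^ ((A <-> C) -> B))  φ
T  T  T        T        F         F               T                 T             T                    F                       T                       F             T
T  T  F        T        F         F               T                 F             T                    F                       T                       F             T
T  F  T        T        F         T               F                 T             F                    T                       F                       T             T
T  F  F        T        F         T               F                 F             T                    F                       F                       F             T
F  T  T        T        F         T               F                 F             T                    T                       F                       T             T
F  T  F        F        T         T               T                 T             T                    T                       T                       T             T
F  F  T        T        F         F               T                 F             T                    T                       T                       T             T
F  F  F        F        T         F               F                 T             F                    F                       F                       F             T
Every row is T, so the formula is a tautology.

tautology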